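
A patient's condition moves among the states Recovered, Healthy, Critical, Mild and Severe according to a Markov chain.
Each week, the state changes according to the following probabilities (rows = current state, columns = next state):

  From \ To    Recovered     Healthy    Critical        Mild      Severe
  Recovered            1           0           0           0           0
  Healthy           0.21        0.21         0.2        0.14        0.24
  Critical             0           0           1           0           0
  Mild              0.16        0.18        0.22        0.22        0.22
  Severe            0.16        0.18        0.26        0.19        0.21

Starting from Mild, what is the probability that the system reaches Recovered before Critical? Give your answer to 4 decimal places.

Let h(s) be the probability of absorption at Recovered starting from transient state s. Then h(Recovered) = 1 and h(Critical) = 0. By first-step analysis:
h(Healthy) = 0.21·1 + 0.21·h(Healthy) + 0.2·0 + 0.14·h(Mild) + 0.24·h(Severe)
h(Mild) = 0.16·1 + 0.18·h(Healthy) + 0.22·0 + 0.22·h(Mild) + 0.22·h(Severe)
h(Severe) = 0.16·1 + 0.18·h(Healthy) + 0.26·0 + 0.19·h(Mild) + 0.21·h(Severe)
Solving: h(Healthy) = 0.4671, h(Mild) = 0.4292, h(Severe) = 0.4122.
Starting from Mild, the probability is 0.4292.

0.4292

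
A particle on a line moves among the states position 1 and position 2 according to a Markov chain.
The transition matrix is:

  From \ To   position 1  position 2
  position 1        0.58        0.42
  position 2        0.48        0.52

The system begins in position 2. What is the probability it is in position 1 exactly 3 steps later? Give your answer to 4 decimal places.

0.5328

Propagate the distribution vector 3 steps from position 2.
After 0 steps: (0.0000, 1.0000)
After 1 step: (0.4800, 0.5200)
After 2 steps: (0.5280, 0.4720)
After 3 steps: (0.5328, 0.4672)
P(in position 1 after 3 steps) = 0.5328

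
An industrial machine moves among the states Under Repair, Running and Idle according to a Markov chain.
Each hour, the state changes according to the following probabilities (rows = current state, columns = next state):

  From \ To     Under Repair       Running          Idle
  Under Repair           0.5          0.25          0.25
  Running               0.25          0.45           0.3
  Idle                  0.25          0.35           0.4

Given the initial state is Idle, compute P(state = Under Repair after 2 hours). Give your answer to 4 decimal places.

Sum over the intermediate state after 1 hour:
P = P(Idle→Under Repair)·P(Under Repair→Under Repair) + P(Idle→Running)·P(Running→Under Repair) + P(Idle→Idle)·P(Idle→Under Repair)
  = 0.25×0.5 + 0.35×0.25 + 0.4×0.25
  = 0.1250 + 0.0875 + 0.1000 = 0.3125

0.3125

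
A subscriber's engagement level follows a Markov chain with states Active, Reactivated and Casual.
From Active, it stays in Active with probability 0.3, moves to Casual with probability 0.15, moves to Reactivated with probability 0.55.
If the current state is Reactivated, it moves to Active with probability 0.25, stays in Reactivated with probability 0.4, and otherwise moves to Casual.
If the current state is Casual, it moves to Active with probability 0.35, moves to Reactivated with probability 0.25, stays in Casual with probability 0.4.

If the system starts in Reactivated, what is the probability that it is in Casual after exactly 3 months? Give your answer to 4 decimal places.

Propagate the distribution vector 3 months from Reactivated.
After 0 months: (0.0000, 1.0000, 0.0000)
After 1 month: (0.2500, 0.4000, 0.3500)
After 2 months: (0.2975, 0.3850, 0.3175)
After 3 months: (0.2966, 0.3970, 0.3064)
P(in Casual after 3 months) = 0.3064

0.3064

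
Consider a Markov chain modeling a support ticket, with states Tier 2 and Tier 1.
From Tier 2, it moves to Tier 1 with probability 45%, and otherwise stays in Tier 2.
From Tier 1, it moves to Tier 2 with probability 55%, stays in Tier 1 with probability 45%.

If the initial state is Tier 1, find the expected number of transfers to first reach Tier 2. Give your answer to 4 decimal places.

Let t(s) be the expected number of transfers to first reach Tier 2 from state s, with t(Tier 2) = 0. Conditioning on the first transfer:
t(Tier 1) = 1 + 0.45·t(Tier 1)
Solving: t(Tier 1) = 1.8182.
Expected transfers from Tier 1 to Tier 2: 1.8182.

1.8182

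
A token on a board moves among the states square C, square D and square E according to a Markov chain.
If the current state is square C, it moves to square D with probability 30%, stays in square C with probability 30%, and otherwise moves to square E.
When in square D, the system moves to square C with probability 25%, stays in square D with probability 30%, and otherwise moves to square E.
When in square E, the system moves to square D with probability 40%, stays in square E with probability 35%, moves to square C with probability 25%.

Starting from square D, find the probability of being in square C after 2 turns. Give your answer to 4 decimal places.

Sum over the intermediate state after 1 turn:
P = P(square D→square C)·P(square C→square C) + P(square D→square D)·P(square D→square C) + P(square D→square E)·P(square E→square C)
  = 0.25×0.3 + 0.3×0.25 + 0.45×0.25
  = 0.0750 + 0.0750 + 0.1125 = 0.2625

0.2625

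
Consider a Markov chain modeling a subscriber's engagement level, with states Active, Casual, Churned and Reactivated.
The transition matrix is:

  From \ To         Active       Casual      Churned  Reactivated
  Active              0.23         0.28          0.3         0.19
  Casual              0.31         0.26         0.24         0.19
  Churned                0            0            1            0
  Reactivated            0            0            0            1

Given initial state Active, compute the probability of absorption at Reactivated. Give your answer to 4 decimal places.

Let h(s) be the probability of absorption at Reactivated starting from transient state s. Then h(Reactivated) = 1 and h(Churned) = 0. By first-step analysis:
h(Active) = 0.23·h(Active) + 0.28·h(Casual) + 0.3·0 + 0.19·1
h(Casual) = 0.31·h(Active) + 0.26·h(Casual) + 0.24·0 + 0.19·1
Solving: h(Active) = 0.4012, h(Casual) = 0.4248.
Starting from Active, the probability is 0.4012.

0.4012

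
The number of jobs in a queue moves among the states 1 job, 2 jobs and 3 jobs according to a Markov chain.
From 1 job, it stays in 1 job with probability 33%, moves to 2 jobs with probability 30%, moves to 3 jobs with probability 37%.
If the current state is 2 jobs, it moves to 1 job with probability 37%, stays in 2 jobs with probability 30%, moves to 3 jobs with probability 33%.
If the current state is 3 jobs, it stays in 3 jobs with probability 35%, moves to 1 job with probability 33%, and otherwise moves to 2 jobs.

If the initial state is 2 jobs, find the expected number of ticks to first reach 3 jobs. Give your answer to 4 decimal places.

Let t(s) be the expected number of ticks to first reach 3 jobs from state s, with t(3 jobs) = 0. Conditioning on the first tick:
t(1 job) = 1 + 0.33·t(1 job) + 0.3·t(2 jobs)
t(2 jobs) = 1 + 0.37·t(1 job) + 0.3·t(2 jobs)
Solving: t(1 job) = 2.7933, t(2 jobs) = 2.9050.
Expected ticks from 2 jobs to 3 jobs: 2.9050.

2.9050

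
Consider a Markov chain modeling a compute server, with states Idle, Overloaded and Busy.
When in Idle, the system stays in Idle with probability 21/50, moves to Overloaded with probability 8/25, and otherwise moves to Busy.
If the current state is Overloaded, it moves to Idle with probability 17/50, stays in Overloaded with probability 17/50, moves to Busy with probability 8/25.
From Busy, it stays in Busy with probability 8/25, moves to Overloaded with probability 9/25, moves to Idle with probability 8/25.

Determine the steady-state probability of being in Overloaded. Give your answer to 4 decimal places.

0.3387

Let the stationary distribution be π with π = πP and π_1 + π_2 + π_3 = 1.
π_1 = 0.42·π_1 + 0.34·π_2 + 0.32·π_3
π_2 = 0.32·π_1 + 0.34·π_2 + 0.36·π_3
Solving with the normalization constraint gives π = (0.3631, 0.3387, 0.2982).
So the stationary probability of Overloaded is 0.3387.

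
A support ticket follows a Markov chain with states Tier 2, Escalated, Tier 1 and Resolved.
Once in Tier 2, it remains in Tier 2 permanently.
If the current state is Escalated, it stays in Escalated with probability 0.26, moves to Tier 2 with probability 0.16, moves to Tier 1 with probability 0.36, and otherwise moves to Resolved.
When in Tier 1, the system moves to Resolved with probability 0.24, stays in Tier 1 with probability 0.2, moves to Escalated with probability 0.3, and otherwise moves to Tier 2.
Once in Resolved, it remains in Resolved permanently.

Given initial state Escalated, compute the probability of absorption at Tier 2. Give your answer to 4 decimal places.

Let h(s) be the probability of absorption at Tier 2 starting from transient state s. Then h(Tier 2) = 1 and h(Resolved) = 0. By first-step analysis:
h(Escalated) = 0.16·1 + 0.26·h(Escalated) + 0.36·h(Tier 1) + 0.22·0
h(Tier 1) = 0.26·1 + 0.3·h(Escalated) + 0.2·h(Tier 1) + 0.24·0
Solving: h(Escalated) = 0.4579, h(Tier 1) = 0.4967.
Starting from Escalated, the probability is 0.4579.

0.4579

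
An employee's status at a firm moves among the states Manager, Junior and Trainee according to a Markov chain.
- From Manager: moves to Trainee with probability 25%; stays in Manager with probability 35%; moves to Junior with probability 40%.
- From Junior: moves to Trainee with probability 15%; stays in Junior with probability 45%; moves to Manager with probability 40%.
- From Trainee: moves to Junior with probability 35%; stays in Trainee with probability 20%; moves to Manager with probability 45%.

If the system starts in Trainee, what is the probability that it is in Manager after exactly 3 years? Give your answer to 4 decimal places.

Propagate the distribution vector 3 years from Trainee.
After 0 years: (0.0000, 0.0000, 1.0000)
After 1 year: (0.4500, 0.3500, 0.2000)
After 2 years: (0.3875, 0.4075, 0.2050)
After 3 years: (0.3909, 0.4101, 0.1990)
P(in Manager after 3 years) = 0.3909

0.3909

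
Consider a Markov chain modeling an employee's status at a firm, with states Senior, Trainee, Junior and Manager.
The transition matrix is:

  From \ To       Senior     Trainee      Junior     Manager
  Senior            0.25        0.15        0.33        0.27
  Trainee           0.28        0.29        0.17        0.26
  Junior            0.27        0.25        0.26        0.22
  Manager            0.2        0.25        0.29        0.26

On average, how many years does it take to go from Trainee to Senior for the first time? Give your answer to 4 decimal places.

Let t(s) be the expected number of years to first reach Senior from state s, with t(Senior) = 0. Conditioning on the first year:
t(Trainee) = 1 + 0.29·t(Trainee) + 0.17·t(Junior) + 0.26·t(Manager)
t(Junior) = 1 + 0.25·t(Trainee) + 0.26·t(Junior) + 0.22·t(Manager)
t(Manager) = 1 + 0.25·t(Trainee) + 0.29·t(Junior) + 0.26·t(Manager)
Solving: t(Trainee) = 3.8804, t(Junior) = 3.9093, t(Manager) = 4.1943.
Expected years from Trainee to Senior: 3.8804.

3.8804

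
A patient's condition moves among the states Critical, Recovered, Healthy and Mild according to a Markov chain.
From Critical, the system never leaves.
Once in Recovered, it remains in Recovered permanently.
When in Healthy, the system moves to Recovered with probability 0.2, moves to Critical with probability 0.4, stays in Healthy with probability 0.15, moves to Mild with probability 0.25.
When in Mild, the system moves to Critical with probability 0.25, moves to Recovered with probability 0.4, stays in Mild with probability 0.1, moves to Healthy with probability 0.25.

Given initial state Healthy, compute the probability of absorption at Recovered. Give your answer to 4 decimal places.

0.3986

Let h(s) be the probability of absorption at Recovered starting from transient state s. Then h(Recovered) = 1 and h(Critical) = 0. By first-step analysis:
h(Healthy) = 0.4·0 + 0.2·1 + 0.15·h(Healthy) + 0.25·h(Mild)
h(Mild) = 0.25·0 + 0.4·1 + 0.25·h(Healthy) + 0.1·h(Mild)
Solving: h(Healthy) = 0.3986, h(Mild) = 0.5552.
Starting from Healthy, the probability is 0.3986.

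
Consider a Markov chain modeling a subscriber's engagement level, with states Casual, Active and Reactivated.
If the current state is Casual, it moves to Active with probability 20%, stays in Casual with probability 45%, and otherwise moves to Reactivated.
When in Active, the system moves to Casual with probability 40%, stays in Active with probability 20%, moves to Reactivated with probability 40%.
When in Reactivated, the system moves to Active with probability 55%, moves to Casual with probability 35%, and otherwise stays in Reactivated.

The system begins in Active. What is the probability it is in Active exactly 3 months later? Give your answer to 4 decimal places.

0.2910

Propagate the distribution vector 3 months from Active.
After 0 months: (0.0000, 1.0000, 0.0000)
After 1 month: (0.4000, 0.2000, 0.4000)
After 2 months: (0.4000, 0.3400, 0.2600)
After 3 months: (0.4070, 0.2910, 0.3020)
P(in Active after 3 months) = 0.2910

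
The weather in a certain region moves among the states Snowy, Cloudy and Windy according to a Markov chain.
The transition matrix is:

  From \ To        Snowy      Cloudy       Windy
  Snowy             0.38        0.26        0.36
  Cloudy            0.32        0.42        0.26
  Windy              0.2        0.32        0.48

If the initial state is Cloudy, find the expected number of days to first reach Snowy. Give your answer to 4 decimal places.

Let t(s) be the expected number of days to first reach Snowy from state s, with t(Snowy) = 0. Conditioning on the first day:
t(Cloudy) = 1 + 0.42·t(Cloudy) + 0.26·t(Windy)
t(Windy) = 1 + 0.32·t(Cloudy) + 0.48·t(Windy)
Solving: t(Cloudy) = 3.5714, t(Windy) = 4.1209.
Expected days from Cloudy to Snowy: 3.5714.

3.5714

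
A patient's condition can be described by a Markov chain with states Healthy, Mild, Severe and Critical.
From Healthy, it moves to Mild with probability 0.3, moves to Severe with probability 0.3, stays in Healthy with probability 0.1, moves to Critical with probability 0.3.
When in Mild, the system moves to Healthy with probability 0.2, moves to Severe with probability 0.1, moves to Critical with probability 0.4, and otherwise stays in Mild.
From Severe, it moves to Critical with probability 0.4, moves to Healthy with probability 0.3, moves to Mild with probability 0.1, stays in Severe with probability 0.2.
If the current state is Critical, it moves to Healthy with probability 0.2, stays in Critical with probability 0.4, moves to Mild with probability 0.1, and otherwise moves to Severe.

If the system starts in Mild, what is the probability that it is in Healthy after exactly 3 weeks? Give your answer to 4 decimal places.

Propagate the distribution vector 3 weeks from Mild.
After 0 weeks: (0.0000, 1.0000, 0.0000, 0.0000)
After 1 week: (0.2000, 0.3000, 0.1000, 0.4000)
After 2 weeks: (0.1900, 0.2000, 0.2300, 0.3800)
After 3 weeks: (0.2040, 0.1780, 0.2370, 0.3810)
P(in Healthy after 3 weeks) = 0.2040

0.2040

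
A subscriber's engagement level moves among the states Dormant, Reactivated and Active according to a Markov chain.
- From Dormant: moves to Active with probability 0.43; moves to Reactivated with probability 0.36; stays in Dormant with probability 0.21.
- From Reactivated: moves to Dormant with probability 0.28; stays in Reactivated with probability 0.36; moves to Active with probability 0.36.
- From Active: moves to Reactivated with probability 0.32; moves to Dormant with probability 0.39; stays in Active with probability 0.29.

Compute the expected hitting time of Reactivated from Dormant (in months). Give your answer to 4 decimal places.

2.8993

Let t(s) be the expected number of months to first reach Reactivated from state s, with t(Reactivated) = 0. Conditioning on the first month:
t(Dormant) = 1 + 0.21·t(Dormant) + 0.43·t(Active)
t(Active) = 1 + 0.39·t(Dormant) + 0.29·t(Active)
Solving: t(Dormant) = 2.8993, t(Active) = 3.0010.
Expected months from Dormant to Reactivated: 2.8993.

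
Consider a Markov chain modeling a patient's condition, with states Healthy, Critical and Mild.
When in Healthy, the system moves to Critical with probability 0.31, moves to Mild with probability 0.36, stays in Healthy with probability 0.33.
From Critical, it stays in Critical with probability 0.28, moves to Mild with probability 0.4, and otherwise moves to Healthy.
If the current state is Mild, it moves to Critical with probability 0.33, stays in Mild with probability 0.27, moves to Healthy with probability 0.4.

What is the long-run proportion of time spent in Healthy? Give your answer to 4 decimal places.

Let the stationary distribution be π with π = πP and π_1 + π_2 + π_3 = 1.
π_1 = 0.33·π_1 + 0.32·π_2 + 0.4·π_3
π_2 = 0.31·π_1 + 0.28·π_2 + 0.33·π_3
Solving with the normalization constraint gives π = (0.3508, 0.3076, 0.3416).
So the stationary probability of Healthy is 0.3508.

0.3508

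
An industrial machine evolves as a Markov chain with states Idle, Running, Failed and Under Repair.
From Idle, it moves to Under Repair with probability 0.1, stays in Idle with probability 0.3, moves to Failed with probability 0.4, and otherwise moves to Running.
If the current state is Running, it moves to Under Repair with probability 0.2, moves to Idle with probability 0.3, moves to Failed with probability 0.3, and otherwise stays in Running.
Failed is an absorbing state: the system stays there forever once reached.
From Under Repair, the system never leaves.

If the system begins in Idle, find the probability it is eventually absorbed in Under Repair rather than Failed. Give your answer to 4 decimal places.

Let h(s) be the probability of absorption at Under Repair starting from transient state s. Then h(Under Repair) = 1 and h(Failed) = 0. By first-step analysis:
h(Idle) = 0.3·h(Idle) + 0.2·h(Running) + 0.4·0 + 0.1·1
h(Running) = 0.3·h(Idle) + 0.2·h(Running) + 0.3·0 + 0.2·1
Solving: h(Idle) = 0.2400, h(Running) = 0.3400.
Starting from Idle, the probability is 0.2400.

0.2400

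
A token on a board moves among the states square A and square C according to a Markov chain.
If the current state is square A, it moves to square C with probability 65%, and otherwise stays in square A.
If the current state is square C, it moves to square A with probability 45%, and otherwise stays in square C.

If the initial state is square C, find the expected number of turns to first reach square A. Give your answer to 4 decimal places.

2.2222

Let t(s) be the expected number of turns to first reach square A from state s, with t(square A) = 0. Conditioning on the first turn:
t(square C) = 1 + 0.55·t(square C)
Solving: t(square C) = 2.2222.
Expected turns from square C to square A: 2.2222.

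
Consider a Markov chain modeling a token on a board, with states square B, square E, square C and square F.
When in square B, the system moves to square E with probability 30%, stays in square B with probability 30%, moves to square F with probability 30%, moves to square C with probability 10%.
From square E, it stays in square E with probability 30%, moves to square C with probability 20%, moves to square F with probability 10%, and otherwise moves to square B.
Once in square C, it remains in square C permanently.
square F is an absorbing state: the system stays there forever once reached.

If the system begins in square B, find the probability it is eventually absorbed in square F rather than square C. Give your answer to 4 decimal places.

Let h(s) be the probability of absorption at square F starting from transient state s. Then h(square F) = 1 and h(square C) = 0. By first-step analysis:
h(square B) = 0.3·h(square B) + 0.3·h(square E) + 0.1·0 + 0.3·1
h(square E) = 0.4·h(square B) + 0.3·h(square E) + 0.2·0 + 0.1·1
Solving: h(square B) = 0.6486, h(square E) = 0.5135.
Starting from square B, the probability is 0.6486.

0.6486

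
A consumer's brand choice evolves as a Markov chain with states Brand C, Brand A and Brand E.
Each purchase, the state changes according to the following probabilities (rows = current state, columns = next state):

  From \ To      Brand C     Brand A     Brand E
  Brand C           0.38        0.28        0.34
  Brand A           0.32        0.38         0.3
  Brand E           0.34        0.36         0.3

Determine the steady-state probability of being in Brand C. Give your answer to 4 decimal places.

Let the stationary distribution be π with π = πP and π_1 + π_2 + π_3 = 1.
π_1 = 0.38·π_1 + 0.32·π_2 + 0.34·π_3
π_2 = 0.28·π_1 + 0.38·π_2 + 0.36·π_3
Solving with the normalization constraint gives π = (0.3471, 0.3390, 0.3139).
So the stationary probability of Brand C is 0.3471.

0.3471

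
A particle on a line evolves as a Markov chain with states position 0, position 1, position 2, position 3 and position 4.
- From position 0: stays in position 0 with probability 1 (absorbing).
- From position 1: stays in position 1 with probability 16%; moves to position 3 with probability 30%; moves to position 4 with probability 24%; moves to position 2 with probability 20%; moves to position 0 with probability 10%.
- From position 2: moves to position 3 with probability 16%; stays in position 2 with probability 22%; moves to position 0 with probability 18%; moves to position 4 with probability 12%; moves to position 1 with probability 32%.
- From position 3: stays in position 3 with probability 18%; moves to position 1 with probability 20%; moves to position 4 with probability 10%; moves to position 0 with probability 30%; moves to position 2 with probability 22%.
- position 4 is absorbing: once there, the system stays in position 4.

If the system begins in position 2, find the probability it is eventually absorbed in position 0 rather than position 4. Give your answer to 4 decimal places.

Let h(s) be the probability of absorption at position 0 starting from transient state s. Then h(position 0) = 1 and h(position 4) = 0. By first-step analysis:
h(position 1) = 0.1·1 + 0.16·h(position 1) + 0.2·h(position 2) + 0.3·h(position 3) + 0.24·0
h(position 2) = 0.18·1 + 0.32·h(position 1) + 0.22·h(position 2) + 0.16·h(position 3) + 0.12·0
h(position 3) = 0.3·1 + 0.2·h(position 1) + 0.22·h(position 2) + 0.18·h(position 3) + 0.1·0
Solving: h(position 1) = 0.4769, h(position 2) = 0.5559, h(position 3) = 0.6313.
Starting from position 2, the probability is 0.5559.

0.5559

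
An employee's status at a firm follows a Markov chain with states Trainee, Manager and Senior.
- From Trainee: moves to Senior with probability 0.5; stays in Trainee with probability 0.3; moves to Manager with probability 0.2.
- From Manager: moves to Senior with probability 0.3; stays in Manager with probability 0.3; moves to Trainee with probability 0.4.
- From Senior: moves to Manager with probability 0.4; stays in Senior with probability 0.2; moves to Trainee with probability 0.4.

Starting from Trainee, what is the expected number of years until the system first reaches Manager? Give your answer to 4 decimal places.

Let t(s) be the expected number of years to first reach Manager from state s, with t(Manager) = 0. Conditioning on the first year:
t(Trainee) = 1 + 0.3·t(Trainee) + 0.5·t(Senior)
t(Senior) = 1 + 0.4·t(Trainee) + 0.2·t(Senior)
Solving: t(Trainee) = 3.6111, t(Senior) = 3.0556.
Expected years from Trainee to Manager: 3.6111.

3.6111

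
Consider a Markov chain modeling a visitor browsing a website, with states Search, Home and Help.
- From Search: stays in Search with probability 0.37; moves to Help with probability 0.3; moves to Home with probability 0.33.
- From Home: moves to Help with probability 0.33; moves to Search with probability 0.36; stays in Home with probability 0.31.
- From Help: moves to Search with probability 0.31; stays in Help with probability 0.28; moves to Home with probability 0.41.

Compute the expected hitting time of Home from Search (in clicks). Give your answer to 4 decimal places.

Let t(s) be the expected number of clicks to first reach Home from state s, with t(Home) = 0. Conditioning on the first click:
t(Search) = 1 + 0.37·t(Search) + 0.3·t(Help)
t(Help) = 1 + 0.31·t(Search) + 0.28·t(Help)
Solving: t(Search) = 2.8286, t(Help) = 2.6068.
Expected clicks from Search to Home: 2.8286.

2.8286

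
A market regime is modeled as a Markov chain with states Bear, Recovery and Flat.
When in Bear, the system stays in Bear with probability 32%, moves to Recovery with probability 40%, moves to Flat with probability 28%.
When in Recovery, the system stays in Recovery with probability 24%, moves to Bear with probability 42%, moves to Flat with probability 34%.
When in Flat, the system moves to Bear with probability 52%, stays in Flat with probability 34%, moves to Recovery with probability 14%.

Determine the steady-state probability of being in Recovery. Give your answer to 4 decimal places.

0.2741

Let the stationary distribution be π with π = πP and π_1 + π_2 + π_3 = 1.
π_1 = 0.32·π_1 + 0.42·π_2 + 0.52·π_3
π_2 = 0.4·π_1 + 0.24·π_2 + 0.14·π_3
Solving with the normalization constraint gives π = (0.4105, 0.2741, 0.3154).
So the stationary probability of Recovery is 0.2741.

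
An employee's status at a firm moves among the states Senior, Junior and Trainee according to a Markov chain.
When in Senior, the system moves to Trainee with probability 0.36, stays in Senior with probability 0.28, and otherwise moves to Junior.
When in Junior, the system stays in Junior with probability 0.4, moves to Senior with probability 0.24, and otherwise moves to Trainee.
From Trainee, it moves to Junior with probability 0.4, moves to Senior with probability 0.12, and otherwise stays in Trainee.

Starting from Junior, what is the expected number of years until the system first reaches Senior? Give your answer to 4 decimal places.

Let t(s) be the expected number of years to first reach Senior from state s, with t(Senior) = 0. Conditioning on the first year:
t(Junior) = 1 + 0.4·t(Junior) + 0.36·t(Trainee)
t(Trainee) = 1 + 0.4·t(Junior) + 0.48·t(Trainee)
Solving: t(Junior) = 5.2381, t(Trainee) = 5.9524.
Expected years from Junior to Senior: 5.2381.

5.2381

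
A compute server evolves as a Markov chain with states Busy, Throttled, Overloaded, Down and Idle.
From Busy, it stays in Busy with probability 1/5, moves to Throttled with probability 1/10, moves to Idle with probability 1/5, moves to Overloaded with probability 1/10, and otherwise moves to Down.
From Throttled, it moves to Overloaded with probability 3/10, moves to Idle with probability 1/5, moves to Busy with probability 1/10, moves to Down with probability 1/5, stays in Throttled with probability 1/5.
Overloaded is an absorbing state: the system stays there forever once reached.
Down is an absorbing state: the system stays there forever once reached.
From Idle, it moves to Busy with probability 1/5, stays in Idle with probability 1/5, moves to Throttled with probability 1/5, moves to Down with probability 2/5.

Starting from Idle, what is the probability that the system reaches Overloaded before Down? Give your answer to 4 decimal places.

Let h(s) be the probability of absorption at Overloaded starting from transient state s. Then h(Overloaded) = 1 and h(Down) = 0. By first-step analysis:
h(Busy) = 0.2·h(Busy) + 0.1·h(Throttled) + 0.1·1 + 0.4·0 + 0.2·h(Idle)
h(Throttled) = 0.1·h(Busy) + 0.2·h(Throttled) + 0.3·1 + 0.2·0 + 0.2·h(Idle)
h(Idle) = 0.2·h(Busy) + 0.2·h(Throttled) + 0.4·0 + 0.2·h(Idle)
Solving: h(Busy) = 0.2222, h(Throttled) = 0.4444, h(Idle) = 0.1667.
Starting from Idle, the probability is 0.1667.

0.1667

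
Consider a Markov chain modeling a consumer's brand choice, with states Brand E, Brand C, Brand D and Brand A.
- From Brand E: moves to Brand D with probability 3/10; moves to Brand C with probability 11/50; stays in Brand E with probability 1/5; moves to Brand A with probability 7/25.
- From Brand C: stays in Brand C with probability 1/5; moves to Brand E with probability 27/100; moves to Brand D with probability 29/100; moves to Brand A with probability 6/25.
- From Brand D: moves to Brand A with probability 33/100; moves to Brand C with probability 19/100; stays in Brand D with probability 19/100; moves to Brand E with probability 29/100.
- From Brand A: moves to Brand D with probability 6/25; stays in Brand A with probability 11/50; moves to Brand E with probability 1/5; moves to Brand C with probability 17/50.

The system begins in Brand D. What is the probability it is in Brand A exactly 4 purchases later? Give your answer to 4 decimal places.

Propagate the distribution vector 4 purchases from Brand D.
After 0 purchases: (0.0000, 0.0000, 1.0000, 0.0000)
After 1 purchase: (0.2900, 0.1900, 0.1900, 0.3300)
After 2 purchases: (0.2304, 0.2501, 0.2574, 0.2621)
After 3 purchases: (0.2407, 0.2387, 0.2535, 0.2671)
After 4 purchases: (0.2395, 0.2397, 0.2537, 0.2671)
P(in Brand A after 4 purchases) = 0.2671

0.2671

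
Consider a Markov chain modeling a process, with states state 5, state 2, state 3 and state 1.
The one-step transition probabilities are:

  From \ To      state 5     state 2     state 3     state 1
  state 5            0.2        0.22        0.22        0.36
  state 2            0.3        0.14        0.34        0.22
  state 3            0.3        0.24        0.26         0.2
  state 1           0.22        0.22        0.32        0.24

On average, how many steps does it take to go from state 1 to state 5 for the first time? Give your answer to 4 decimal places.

3.8282

Let t(s) be the expected number of steps to first reach state 5 from state s, with t(state 5) = 0. Conditioning on the first step:
t(state 2) = 1 + 0.14·t(state 2) + 0.34·t(state 3) + 0.22·t(state 1)
t(state 3) = 1 + 0.24·t(state 2) + 0.26·t(state 3) + 0.2·t(state 1)
t(state 1) = 1 + 0.22·t(state 2) + 0.32·t(state 3) + 0.24·t(state 1)
Solving: t(state 2) = 3.5392, t(state 3) = 3.5339, t(state 1) = 3.8282.
Expected steps from state 1 to state 5: 3.8282.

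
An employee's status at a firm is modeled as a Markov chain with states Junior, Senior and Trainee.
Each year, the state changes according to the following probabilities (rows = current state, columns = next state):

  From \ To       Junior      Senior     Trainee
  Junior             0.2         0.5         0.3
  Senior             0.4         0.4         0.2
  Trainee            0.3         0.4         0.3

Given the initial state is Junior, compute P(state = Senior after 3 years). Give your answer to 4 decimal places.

Propagate the distribution vector 3 years from Junior.
After 0 years: (1.0000, 0.0000, 0.0000)
After 1 year: (0.2000, 0.5000, 0.3000)
After 2 years: (0.3300, 0.4200, 0.2500)
After 3 years: (0.3090, 0.4330, 0.2580)
P(in Senior after 3 years) = 0.4330

0.4330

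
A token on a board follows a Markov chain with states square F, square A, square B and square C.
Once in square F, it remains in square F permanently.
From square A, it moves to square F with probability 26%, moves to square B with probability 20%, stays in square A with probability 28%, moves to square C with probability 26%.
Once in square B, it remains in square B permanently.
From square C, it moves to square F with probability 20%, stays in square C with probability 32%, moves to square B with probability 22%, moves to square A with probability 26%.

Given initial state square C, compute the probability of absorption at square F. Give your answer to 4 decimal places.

0.5014

Let h(s) be the probability of absorption at square F starting from transient state s. Then h(square F) = 1 and h(square B) = 0. By first-step analysis:
h(square A) = 0.26·1 + 0.28·h(square A) + 0.2·0 + 0.26·h(square C)
h(square C) = 0.2·1 + 0.26·h(square A) + 0.22·0 + 0.32·h(square C)
Solving: h(square A) = 0.5422, h(square C) = 0.5014.
Starting from square C, the probability is 0.5014.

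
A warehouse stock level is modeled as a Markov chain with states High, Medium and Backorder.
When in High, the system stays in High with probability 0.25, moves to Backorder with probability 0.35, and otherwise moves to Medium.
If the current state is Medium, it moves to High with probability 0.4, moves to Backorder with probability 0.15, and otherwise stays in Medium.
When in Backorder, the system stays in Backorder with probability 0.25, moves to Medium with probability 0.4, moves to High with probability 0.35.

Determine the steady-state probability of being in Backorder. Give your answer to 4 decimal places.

0.2416

Let the stationary distribution be π with π = πP and π_1 + π_2 + π_3 = 1.
π_1 = 0.25·π_1 + 0.4·π_2 + 0.35·π_3
π_2 = 0.4·π_1 + 0.45·π_2 + 0.4·π_3
Solving with the normalization constraint gives π = (0.3373, 0.4211, 0.2416).
So the stationary probability of Backorder is 0.2416.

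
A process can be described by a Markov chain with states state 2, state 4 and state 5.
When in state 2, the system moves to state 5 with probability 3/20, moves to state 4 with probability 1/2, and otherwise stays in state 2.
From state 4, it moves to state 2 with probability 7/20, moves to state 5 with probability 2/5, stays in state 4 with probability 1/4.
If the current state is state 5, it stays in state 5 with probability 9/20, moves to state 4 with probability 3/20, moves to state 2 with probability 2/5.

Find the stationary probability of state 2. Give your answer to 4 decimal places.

0.3662

Let the stationary distribution be π with π = πP and π_1 + π_2 + π_3 = 1.
π_1 = 0.35·π_1 + 0.35·π_2 + 0.4·π_3
π_2 = 0.5·π_1 + 0.25·π_2 + 0.15·π_3
Solving with the normalization constraint gives π = (0.3662, 0.3091, 0.3247).
So the stationary probability of state 2 is 0.3662.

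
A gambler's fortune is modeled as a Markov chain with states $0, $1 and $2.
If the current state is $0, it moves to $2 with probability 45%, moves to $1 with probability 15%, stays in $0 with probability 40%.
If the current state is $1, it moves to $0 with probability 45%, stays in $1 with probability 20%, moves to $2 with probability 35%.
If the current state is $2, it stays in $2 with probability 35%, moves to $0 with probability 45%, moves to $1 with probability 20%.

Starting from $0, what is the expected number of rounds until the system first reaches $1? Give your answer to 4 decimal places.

Let t(s) be the expected number of rounds to first reach $1 from state s, with t($1) = 0. Conditioning on the first round:
t($0) = 1 + 0.4·t($0) + 0.45·t($2)
t($2) = 1 + 0.45·t($0) + 0.35·t($2)
Solving: t($0) = 5.8667, t($2) = 5.6000.
Expected rounds from $0 to $1: 5.8667.

5.8667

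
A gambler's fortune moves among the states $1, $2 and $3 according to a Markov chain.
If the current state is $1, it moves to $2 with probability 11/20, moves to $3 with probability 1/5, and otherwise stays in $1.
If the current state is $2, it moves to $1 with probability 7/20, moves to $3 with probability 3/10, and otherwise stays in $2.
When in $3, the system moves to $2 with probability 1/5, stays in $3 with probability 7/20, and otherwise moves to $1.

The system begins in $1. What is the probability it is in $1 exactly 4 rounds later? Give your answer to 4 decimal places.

Propagate the distribution vector 4 rounds from $1.
After 0 rounds: (1.0000, 0.0000, 0.0000)
After 1 round: (0.2500, 0.5500, 0.2000)
After 2 rounds: (0.3450, 0.3700, 0.2850)
After 3 rounds: (0.3440, 0.3763, 0.2798)
After 4 rounds: (0.3436, 0.3768, 0.2796)
P(in $1 after 4 rounds) = 0.3436

0.3436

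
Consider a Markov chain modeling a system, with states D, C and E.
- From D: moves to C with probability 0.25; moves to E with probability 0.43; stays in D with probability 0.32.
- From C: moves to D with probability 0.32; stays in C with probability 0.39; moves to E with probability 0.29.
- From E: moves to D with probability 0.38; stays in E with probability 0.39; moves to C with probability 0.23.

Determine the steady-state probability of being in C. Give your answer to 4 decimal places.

0.2820

Let the stationary distribution be π with π = πP and π_1 + π_2 + π_3 = 1.
π_1 = 0.32·π_1 + 0.32·π_2 + 0.38·π_3
π_2 = 0.25·π_1 + 0.39·π_2 + 0.23·π_3
Solving with the normalization constraint gives π = (0.3425, 0.2820, 0.3755).
So the stationary probability of C is 0.2820.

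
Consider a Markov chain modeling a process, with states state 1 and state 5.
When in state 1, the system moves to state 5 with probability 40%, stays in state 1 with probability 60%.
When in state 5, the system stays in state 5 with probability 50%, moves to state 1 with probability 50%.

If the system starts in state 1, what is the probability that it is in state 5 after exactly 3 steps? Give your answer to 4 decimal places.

0.4440

Propagate the distribution vector 3 steps from state 1.
After 0 steps: (1.0000, 0.0000)
After 1 step: (0.6000, 0.4000)
After 2 steps: (0.5600, 0.4400)
After 3 steps: (0.5560, 0.4440)
P(in state 5 after 3 steps) = 0.4440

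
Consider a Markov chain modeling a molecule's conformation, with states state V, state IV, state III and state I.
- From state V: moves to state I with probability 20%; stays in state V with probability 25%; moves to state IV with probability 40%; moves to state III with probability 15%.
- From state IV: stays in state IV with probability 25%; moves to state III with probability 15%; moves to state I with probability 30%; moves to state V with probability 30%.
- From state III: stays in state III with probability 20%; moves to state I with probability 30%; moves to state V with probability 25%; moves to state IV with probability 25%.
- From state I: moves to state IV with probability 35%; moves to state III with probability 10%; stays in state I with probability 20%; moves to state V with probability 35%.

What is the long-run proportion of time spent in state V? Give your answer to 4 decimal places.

Let the stationary distribution be π with π = πP and π_1 + π_2 + π_3 + π_4 = 1.
π_1 = 0.25·π_1 + 0.3·π_2 + 0.25·π_3 + 0.35·π_4
π_2 = 0.4·π_1 + 0.25·π_2 + 0.25·π_3 + 0.35·π_4
π_3 = 0.15·π_1 + 0.15·π_2 + 0.2·π_3 + 0.1·π_4
Solving with the normalization constraint gives π = (0.2905, 0.3182, 0.1449, 0.2463).
So the stationary probability of state V is 0.2905.

0.2905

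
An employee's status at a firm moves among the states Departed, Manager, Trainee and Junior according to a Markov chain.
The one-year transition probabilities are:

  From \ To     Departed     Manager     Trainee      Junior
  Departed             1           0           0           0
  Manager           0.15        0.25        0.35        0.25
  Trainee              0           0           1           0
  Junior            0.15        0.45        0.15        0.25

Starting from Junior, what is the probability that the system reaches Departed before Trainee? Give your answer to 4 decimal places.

Let h(s) be the probability of absorption at Departed starting from transient state s. Then h(Departed) = 1 and h(Trainee) = 0. By first-step analysis:
h(Manager) = 0.15·1 + 0.25·h(Manager) + 0.35·0 + 0.25·h(Junior)
h(Junior) = 0.15·1 + 0.45·h(Manager) + 0.15·0 + 0.25·h(Junior)
Solving: h(Manager) = 0.3333, h(Junior) = 0.4000.
Starting from Junior, the probability is 0.4000.

0.4000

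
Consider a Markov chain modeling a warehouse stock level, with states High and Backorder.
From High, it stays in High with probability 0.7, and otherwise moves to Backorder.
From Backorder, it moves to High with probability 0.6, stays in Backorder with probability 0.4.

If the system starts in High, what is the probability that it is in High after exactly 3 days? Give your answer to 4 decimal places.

Propagate the distribution vector 3 days from High.
After 0 days: (1.0000, 0.0000)
After 1 day: (0.7000, 0.3000)
After 2 days: (0.6700, 0.3300)
After 3 days: (0.6670, 0.3330)
P(in High after 3 days) = 0.6670

0.6670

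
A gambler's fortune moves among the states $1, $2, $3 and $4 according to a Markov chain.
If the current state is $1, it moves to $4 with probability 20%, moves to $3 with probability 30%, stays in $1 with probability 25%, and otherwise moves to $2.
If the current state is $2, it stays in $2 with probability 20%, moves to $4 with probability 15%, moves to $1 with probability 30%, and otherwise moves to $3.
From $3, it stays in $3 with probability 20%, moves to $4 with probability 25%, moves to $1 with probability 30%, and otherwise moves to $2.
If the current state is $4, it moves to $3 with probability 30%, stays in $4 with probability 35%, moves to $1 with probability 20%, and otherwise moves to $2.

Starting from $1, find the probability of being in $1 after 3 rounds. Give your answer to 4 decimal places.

0.2634

Propagate the distribution vector 3 rounds from $1.
After 0 rounds: (1.0000, 0.0000, 0.0000, 0.0000)
After 1 round: (0.2500, 0.2500, 0.3000, 0.2000)
After 2 rounds: (0.2675, 0.2175, 0.2825, 0.2325)
After 3 rounds: (0.2634, 0.2159, 0.2826, 0.2381)
P(in $1 after 3 rounds) = 0.2634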